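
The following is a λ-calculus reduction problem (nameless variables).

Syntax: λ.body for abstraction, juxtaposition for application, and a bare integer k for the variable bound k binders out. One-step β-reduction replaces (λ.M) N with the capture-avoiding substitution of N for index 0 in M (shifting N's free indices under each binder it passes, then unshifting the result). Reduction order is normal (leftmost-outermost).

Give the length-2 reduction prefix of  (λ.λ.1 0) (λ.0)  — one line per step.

  start: (λ.λ.1 0) (λ.0)
  [1] λ.(λ.0) 0
  [2] λ.0

Answer: after 2 steps: λ.0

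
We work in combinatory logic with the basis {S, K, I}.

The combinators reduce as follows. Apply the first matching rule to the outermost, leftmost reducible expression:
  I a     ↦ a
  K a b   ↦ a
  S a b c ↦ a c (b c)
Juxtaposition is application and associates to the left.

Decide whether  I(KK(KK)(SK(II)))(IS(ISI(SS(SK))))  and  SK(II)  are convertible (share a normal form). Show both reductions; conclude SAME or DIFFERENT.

Answer: SAME — A ⇓ SKI, B ⇓ SKI

Reduction:
Term A:
  start: I(KK(KK)(SK(II)))(IS(ISI(SS(SK))))
  step 1: KK(KK)(SK(II))(IS(ISI(SS(SK))))
  step 2: K(SK(II))(IS(ISI(SS(SK))))
  step 3: SK(II)
  step 4: SKI

Term B:
  start: SK(II)
  step 1: SKI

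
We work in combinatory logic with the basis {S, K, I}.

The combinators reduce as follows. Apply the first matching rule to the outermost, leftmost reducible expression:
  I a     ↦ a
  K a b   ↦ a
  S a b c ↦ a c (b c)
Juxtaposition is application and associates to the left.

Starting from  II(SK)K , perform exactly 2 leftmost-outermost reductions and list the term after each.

  start: II(SK)K
  →1  I(SK)K
  →2  SKK

Answer: after 2 steps: SKK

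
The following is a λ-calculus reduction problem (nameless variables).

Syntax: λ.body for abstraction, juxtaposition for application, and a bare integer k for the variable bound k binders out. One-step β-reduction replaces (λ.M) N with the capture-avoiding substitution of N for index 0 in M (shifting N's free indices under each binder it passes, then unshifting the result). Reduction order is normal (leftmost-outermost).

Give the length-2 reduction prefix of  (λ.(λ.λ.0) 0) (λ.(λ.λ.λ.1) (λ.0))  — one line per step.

Answer: after 2 steps: λ.0

Working:
  start: (λ.(λ.λ.0) 0) (λ.(λ.λ.λ.1) (λ.0))
  →1  (λ.λ.0) (λ.(λ.λ.λ.1) (λ.0))
  →2  λ.0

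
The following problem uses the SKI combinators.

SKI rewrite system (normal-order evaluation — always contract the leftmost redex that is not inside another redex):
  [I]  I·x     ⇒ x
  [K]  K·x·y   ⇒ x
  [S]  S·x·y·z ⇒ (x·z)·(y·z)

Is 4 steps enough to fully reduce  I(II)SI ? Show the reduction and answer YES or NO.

  start: I(II)SI
  step 1: IISI
  step 2: ISI
  step 3: SI

Answer: YES — reaches normal form SI in 3 ≤ 4 steps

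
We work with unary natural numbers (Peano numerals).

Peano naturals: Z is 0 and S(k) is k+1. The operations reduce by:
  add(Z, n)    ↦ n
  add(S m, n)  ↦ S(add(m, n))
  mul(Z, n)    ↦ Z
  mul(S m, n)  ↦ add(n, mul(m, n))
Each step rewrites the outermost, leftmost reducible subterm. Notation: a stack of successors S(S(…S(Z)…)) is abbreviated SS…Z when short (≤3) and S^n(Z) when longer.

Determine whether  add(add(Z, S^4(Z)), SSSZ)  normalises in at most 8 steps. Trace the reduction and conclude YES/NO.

  start: add(add(Z, S^4(Z)), SSSZ)
  [1] add(S^4(Z), SSSZ)
  [2] S(add(SSSZ, SSSZ))
  [3] S(S(add(SSZ, SSSZ)))
  [4] S(S(S(add(SZ, SSSZ))))
  [5] S(S(S(S(add(Z, SSSZ)))))
  [6] S^7(Z)

Answer: YES — reaches normal form S^7(Z) in 6 ≤ 8 steps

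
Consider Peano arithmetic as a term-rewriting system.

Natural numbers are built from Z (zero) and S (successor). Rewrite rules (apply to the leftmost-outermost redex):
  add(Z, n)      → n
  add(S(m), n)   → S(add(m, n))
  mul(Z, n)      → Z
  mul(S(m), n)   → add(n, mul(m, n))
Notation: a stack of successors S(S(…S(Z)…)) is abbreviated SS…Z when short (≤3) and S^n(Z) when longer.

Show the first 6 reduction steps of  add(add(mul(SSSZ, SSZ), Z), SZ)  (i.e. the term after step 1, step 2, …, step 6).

Answer: after 6 steps: S(add(S(add(add(Z, mul(SSZ, SSZ)), Z)), SZ))

Reduction:
  start: add(add(mul(SSSZ, SSZ), Z), SZ)
  →1  add(add(add(SSZ, mul(SSZ, SSZ)), Z), SZ)
  →2  add(add(S(add(SZ, mul(SSZ, SSZ))), Z), SZ)
  →3  add(S(add(add(SZ, mul(SSZ, SSZ)), Z)), SZ)
  →4  S(add(add(add(SZ, mul(SSZ, SSZ)), Z), SZ))
  →5  S(add(add(S(add(Z, mul(SSZ, SSZ))), Z), SZ))
  →6  S(add(S(add(add(Z, mul(SSZ, SSZ)), Z)), SZ))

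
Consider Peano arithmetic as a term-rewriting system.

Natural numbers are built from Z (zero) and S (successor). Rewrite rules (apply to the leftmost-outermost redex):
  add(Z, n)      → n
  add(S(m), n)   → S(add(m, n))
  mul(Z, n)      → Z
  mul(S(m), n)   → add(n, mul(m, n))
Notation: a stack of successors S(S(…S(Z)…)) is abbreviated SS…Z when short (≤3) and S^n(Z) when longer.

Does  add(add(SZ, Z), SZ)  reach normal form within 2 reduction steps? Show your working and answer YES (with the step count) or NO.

  start: add(add(SZ, Z), SZ)
  [1] add(S(add(Z, Z)), SZ)
  [2] S(add(add(Z, Z), SZ))

Answer: NO — after 2 steps the term is S(add(add(Z, Z), SZ)), not yet normal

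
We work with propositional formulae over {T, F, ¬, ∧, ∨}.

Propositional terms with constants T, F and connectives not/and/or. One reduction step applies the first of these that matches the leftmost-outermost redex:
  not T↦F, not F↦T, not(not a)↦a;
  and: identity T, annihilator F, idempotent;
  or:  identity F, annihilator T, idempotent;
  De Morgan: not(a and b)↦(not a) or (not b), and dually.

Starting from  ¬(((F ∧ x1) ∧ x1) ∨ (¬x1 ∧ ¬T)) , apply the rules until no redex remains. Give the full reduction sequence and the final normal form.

Answer: normal form = T  (in 11 steps)

Derivation:
  start: ¬(((F ∧ x1) ∧ x1) ∨ (¬x1 ∧ ¬T))
  step 1: ¬((F ∧ x1) ∧ x1) ∧ ¬(¬x1 ∧ ¬T)
  step 2: (¬(F ∧ x1) ∨ ¬x1) ∧ ¬(¬x1 ∧ ¬T)
  step 3: ((¬F ∨ ¬x1) ∨ ¬x1) ∧ ¬(¬x1 ∧ ¬T)
  step 4: ((T ∨ ¬x1) ∨ ¬x1) ∧ ¬(¬x1 ∧ ¬T)
  step 5: (T ∨ ¬x1) ∧ ¬(¬x1 ∧ ¬T)
  step 6: T ∧ ¬(¬x1 ∧ ¬T)
  step 7: ¬(¬x1 ∧ ¬T)
  step 8: ¬¬x1 ∨ ¬¬T
  step 9: x1 ∨ ¬¬T
  step 10: x1 ∨ T
  step 11: T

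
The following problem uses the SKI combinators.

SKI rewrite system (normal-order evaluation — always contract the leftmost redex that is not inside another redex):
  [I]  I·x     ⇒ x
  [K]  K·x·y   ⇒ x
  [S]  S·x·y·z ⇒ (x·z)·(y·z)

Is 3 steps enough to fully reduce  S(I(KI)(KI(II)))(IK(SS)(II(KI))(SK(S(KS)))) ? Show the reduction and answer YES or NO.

  start: S(I(KI)(KI(II)))(IK(SS)(II(KI))(SK(S(KS))))
  [1] S(KI(KI(II)))(IK(SS)(II(KI))(SK(S(KS))))
  [2] SI(IK(SS)(II(KI))(SK(S(KS))))
  [3] SI(K(SS)(II(KI))(SK(S(KS))))

Answer: NO — after 3 steps the term is SI(K(SS)(II(KI))(SK(S(KS)))), not yet normal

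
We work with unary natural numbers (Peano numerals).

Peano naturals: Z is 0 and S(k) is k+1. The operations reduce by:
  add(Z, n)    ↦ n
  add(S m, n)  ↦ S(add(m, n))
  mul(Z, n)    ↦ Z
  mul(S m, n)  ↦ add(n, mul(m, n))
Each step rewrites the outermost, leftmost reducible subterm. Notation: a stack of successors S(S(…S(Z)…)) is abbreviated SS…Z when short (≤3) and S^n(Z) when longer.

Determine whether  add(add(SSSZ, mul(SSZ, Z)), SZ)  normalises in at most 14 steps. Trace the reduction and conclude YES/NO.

Answer: YES — reaches normal form S^4(Z) in 13 ≤ 14 steps

Reduction:
  start: add(add(SSSZ, mul(SSZ, Z)), SZ)
  [1] add(S(add(SSZ, mul(SSZ, Z))), SZ)
  [2] S(add(add(SSZ, mul(SSZ, Z)), SZ))
  [3] S(add(S(add(SZ, mul(SSZ, Z))), SZ))
  [4] S(S(add(add(SZ, mul(SSZ, Z)), SZ)))
  [5] S(S(add(S(add(Z, mul(SSZ, Z))), SZ)))
  [6] S(S(S(add(add(Z, mul(SSZ, Z)), SZ))))
  [7] S(S(S(add(mul(SSZ, Z), SZ))))
  [8] S(S(S(add(add(Z, mul(SZ, Z)), SZ))))
  [9] S(S(S(add(mul(SZ, Z), SZ))))
  [10] S(S(S(add(add(Z, mul(Z, Z)), SZ))))
  [11] S(S(S(add(mul(Z, Z), SZ))))
  [12] S(S(S(add(Z, SZ))))
  [13] S^4(Z)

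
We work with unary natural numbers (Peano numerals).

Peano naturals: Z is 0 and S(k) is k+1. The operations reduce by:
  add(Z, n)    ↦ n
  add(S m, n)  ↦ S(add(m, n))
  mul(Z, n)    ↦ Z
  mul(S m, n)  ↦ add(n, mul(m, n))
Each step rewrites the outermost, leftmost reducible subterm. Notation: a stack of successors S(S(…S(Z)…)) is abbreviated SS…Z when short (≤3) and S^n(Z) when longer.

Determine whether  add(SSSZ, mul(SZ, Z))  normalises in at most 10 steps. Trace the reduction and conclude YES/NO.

Answer: YES — reaches normal form SSSZ in 7 ≤ 10 steps

Derivation:
  start: add(SSSZ, mul(SZ, Z))
  step 1: S(add(SSZ, mul(SZ, Z)))
  step 2: S(S(add(SZ, mul(SZ, Z))))
  step 3: S(S(S(add(Z, mul(SZ, Z)))))
  step 4: S(S(S(mul(SZ, Z))))
  step 5: S(S(S(add(Z, mul(Z, Z)))))
  step 6: S(S(S(mul(Z, Z))))
  step 7: SSSZ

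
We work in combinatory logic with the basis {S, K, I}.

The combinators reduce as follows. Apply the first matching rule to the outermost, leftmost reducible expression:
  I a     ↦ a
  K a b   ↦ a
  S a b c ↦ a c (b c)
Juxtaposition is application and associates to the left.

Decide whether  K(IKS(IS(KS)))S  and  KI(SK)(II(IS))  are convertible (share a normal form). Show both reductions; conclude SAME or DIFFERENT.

Term A:
  start: K(IKS(IS(KS)))S
  [1] IKS(IS(KS))
  [2] KS(IS(KS))
  [3] S

Term B:
  start: KI(SK)(II(IS))
  [1] I(II(IS))
  [2] II(IS)
  [3] I(IS)
  [4] IS
  [5] S

Answer: SAME — A ⇓ S, B ⇓ S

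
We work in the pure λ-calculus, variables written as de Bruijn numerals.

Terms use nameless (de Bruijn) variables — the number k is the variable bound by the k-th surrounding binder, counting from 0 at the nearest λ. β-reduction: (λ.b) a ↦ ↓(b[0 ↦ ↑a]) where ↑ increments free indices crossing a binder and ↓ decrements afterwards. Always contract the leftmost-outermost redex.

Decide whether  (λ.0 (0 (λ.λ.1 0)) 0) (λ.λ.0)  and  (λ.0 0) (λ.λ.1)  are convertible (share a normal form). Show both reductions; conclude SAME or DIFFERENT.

Answer: DIFFERENT — A ⇓ λ.λ.0, B ⇓ λ.λ.λ.1

Working:
Term A:
  start: (λ.0 (0 (λ.λ.1 0)) 0) (λ.λ.0)
  →1  (λ.λ.0) ((λ.λ.0) (λ.λ.1 0)) (λ.λ.0)
  →2  (λ.0) (λ.λ.0)
  →3  λ.λ.0

Term B:
  start: (λ.0 0) (λ.λ.1)
  →1  (λ.λ.1) (λ.λ.1)
  →2  λ.λ.λ.1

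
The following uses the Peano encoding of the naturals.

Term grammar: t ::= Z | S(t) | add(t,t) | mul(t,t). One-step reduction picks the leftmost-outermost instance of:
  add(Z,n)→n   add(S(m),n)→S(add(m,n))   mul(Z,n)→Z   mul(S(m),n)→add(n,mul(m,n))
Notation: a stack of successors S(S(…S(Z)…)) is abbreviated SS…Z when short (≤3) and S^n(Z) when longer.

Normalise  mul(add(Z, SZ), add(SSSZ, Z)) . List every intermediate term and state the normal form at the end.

Answer: normal form = SSSZ  (in 11 steps)

Derivation:
  start: mul(add(Z, SZ), add(SSSZ, Z))
  [1] mul(SZ, add(SSSZ, Z))
  [2] add(add(SSSZ, Z), mul(Z, add(SSSZ, Z)))
  [3] add(S(add(SSZ, Z)), mul(Z, add(SSSZ, Z)))
  [4] S(add(add(SSZ, Z), mul(Z, add(SSSZ, Z))))
  [5] S(add(S(add(SZ, Z)), mul(Z, add(SSSZ, Z))))
  [6] S(S(add(add(SZ, Z), mul(Z, add(SSSZ, Z)))))
  [7] S(S(add(S(add(Z, Z)), mul(Z, add(SSSZ, Z)))))
  [8] S(S(S(add(add(Z, Z), mul(Z, add(SSSZ, Z))))))
  [9] S(S(S(add(Z, mul(Z, add(SSSZ, Z))))))
  [10] S(S(S(mul(Z, add(SSSZ, Z)))))
  [11] SSSZ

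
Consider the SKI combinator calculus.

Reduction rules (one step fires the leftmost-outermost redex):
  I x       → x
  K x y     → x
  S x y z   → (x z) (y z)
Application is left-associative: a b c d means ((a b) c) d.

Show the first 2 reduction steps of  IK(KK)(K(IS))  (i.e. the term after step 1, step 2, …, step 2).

  start: IK(KK)(K(IS))
  [1] K(KK)(K(IS))
  [2] KK

Answer: after 2 steps: KK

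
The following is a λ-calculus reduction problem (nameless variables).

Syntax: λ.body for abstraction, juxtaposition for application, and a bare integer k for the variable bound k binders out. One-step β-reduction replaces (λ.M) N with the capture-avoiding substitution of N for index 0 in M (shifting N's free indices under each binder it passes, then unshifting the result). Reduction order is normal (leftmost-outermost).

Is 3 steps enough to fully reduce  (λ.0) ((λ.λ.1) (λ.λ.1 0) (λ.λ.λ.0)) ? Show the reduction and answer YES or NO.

Answer: YES — reaches normal form λ.λ.1 0 in 3 ≤ 3 steps

Derivation:
  start: (λ.0) ((λ.λ.1) (λ.λ.1 0) (λ.λ.λ.0))
  step 1: (λ.λ.1) (λ.λ.1 0) (λ.λ.λ.0)
  step 2: (λ.λ.λ.1 0) (λ.λ.λ.0)
  step 3: λ.λ.1 0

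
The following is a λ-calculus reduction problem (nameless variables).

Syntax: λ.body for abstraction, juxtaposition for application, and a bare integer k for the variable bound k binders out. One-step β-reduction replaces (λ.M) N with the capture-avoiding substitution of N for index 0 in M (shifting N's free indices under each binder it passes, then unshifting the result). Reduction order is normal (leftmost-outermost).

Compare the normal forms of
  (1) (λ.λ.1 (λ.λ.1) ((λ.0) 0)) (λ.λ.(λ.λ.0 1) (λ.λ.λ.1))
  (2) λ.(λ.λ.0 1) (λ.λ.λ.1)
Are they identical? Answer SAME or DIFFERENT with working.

Answer: SAME — A ⇓ λ.λ.0 (λ.λ.λ.1), B ⇓ λ.λ.0 (λ.λ.λ.1)

Derivation:
Term A:
  start: (λ.λ.1 (λ.λ.1) ((λ.0) 0)) (λ.λ.(λ.λ.0 1) (λ.λ.λ.1))
  →1  λ.(λ.λ.(λ.λ.0 1) (λ.λ.λ.1)) (λ.λ.1) ((λ.0) 0)
  →2  λ.(λ.(λ.λ.0 1) (λ.λ.λ.1)) ((λ.0) 0)
  →3  λ.(λ.λ.0 1) (λ.λ.λ.1)
  →4  λ.λ.0 (λ.λ.λ.1)

Term B:
  start: λ.(λ.λ.0 1) (λ.λ.λ.1)
  →1  λ.λ.0 (λ.λ.λ.1)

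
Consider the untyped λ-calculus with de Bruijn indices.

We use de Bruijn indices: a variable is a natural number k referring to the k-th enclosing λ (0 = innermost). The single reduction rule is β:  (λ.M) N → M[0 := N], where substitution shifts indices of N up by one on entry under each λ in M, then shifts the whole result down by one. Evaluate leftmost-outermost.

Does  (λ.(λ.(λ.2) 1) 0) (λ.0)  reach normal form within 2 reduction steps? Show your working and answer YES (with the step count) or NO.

  start: (λ.(λ.(λ.2) 1) 0) (λ.0)
  →1  (λ.(λ.λ.0) (λ.0)) (λ.0)
  →2  (λ.λ.0) (λ.0)

Answer: NO — after 2 steps the term is (λ.λ.0) (λ.0), not yet normal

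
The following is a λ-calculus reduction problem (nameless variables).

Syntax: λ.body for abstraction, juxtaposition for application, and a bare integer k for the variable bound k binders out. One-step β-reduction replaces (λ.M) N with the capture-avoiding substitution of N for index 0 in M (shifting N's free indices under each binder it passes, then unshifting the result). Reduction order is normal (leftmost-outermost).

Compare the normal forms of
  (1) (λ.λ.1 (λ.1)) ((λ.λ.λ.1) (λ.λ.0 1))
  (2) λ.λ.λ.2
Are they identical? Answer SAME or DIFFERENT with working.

Term A:
  start: (λ.λ.1 (λ.1)) ((λ.λ.λ.1) (λ.λ.0 1))
  →1  λ.(λ.λ.λ.1) (λ.λ.0 1) (λ.1)
  →2  λ.(λ.λ.1) (λ.1)
  →3  λ.λ.λ.2

Term B:
  start: λ.λ.λ.2

Answer: SAME — A ⇓ λ.λ.λ.2, B ⇓ λ.λ.λ.2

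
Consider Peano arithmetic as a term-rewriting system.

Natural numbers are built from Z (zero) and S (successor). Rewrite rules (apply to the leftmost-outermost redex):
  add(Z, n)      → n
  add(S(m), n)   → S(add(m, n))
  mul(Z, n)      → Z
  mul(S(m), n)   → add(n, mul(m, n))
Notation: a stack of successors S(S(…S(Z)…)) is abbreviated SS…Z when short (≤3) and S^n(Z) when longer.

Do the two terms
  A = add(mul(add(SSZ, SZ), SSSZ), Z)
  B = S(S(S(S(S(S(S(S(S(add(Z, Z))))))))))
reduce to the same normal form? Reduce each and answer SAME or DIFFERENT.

Term A:
  start: add(mul(add(SSZ, SZ), SSSZ), Z)
  →1  add(mul(S(add(SZ, SZ)), SSSZ), Z)
  →2  add(add(SSSZ, mul(add(SZ, SZ), SSSZ)), Z)
  →3  add(S(add(SSZ, mul(add(SZ, SZ), SSSZ))), Z)
  →4  S(add(add(SSZ, mul(add(SZ, SZ), SSSZ)), Z))
  →5  S(add(S(add(SZ, mul(add(SZ, SZ), SSSZ))), Z))
  →6  S(S(add(add(SZ, mul(add(SZ, SZ), SSSZ)), Z)))
  →7  S(S(add(S(add(Z, mul(add(SZ, SZ), SSSZ))), Z)))
  →8  S(S(S(add(add(Z, mul(add(SZ, SZ), SSSZ)), Z))))
  →9  S(S(S(add(mul(add(SZ, SZ), SSSZ), Z))))
  →10  S(S(S(add(mul(S(add(Z, SZ)), SSSZ), Z))))
  →11  S(S(S(add(add(SSSZ, mul(add(Z, SZ), SSSZ)), Z))))
  →12  S(S(S(add(S(add(SSZ, mul(add(Z, SZ), SSSZ))), Z))))
  →13  S(S(S(S(add(add(SSZ, mul(add(Z, SZ), SSSZ)), Z)))))
  →14  S(S(S(S(add(S(add(SZ, mul(add(Z, SZ), SSSZ))), Z)))))
  →15  S(S(S(S(S(add(add(SZ, mul(add(Z, SZ), SSSZ)), Z))))))
  →16  S(S(S(S(S(add(S(add(Z, mul(add(Z, SZ), SSSZ))), Z))))))
  →17  S(S(S(S(S(S(add(add(Z, mul(add(Z, SZ), SSSZ)), Z)))))))
  →18  S(S(S(S(S(S(add(mul(add(Z, SZ), SSSZ), Z)))))))
  →19  S(S(S(S(S(S(add(mul(SZ, SSSZ), Z)))))))
  →20  S(S(S(S(S(S(add(add(SSSZ, mul(Z, SSSZ)), Z)))))))
  →21  S(S(S(S(S(S(add(S(add(SSZ, mul(Z, SSSZ))), Z)))))))
  →22  S(S(S(S(S(S(S(add(add(SSZ, mul(Z, SSSZ)), Z))))))))
  →23  S(S(S(S(S(S(S(add(S(add(SZ, mul(Z, SSSZ))), Z))))))))
  →24  S(S(S(S(S(S(S(S(add(add(SZ, mul(Z, SSSZ)), Z)))))))))
  →25  S(S(S(S(S(S(S(S(add(S(add(Z, mul(Z, SSSZ))), Z)))))))))
  →26  S(S(S(S(S(S(S(S(S(add(add(Z, mul(Z, SSSZ)), Z))))))))))
  →27  S(S(S(S(S(S(S(S(S(add(mul(Z, SSSZ), Z))))))))))
  →28  S(S(S(S(S(S(S(S(S(add(Z, Z))))))))))
  →29  S^9(Z)

Term B:
  start: S(S(S(S(S(S(S(S(S(add(Z, Z))))))))))
  →1  S^9(Z)

Answer: SAME — A ⇓ S^9(Z), B ⇓ S^9(Z)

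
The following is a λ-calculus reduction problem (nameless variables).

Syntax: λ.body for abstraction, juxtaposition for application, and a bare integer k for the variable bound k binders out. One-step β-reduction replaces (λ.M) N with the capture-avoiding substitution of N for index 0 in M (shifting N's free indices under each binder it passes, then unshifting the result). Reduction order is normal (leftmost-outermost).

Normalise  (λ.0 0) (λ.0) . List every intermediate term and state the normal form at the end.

Answer: normal form = λ.0  (in 2 steps)

Reduction:
  start: (λ.0 0) (λ.0)
  step 1: (λ.0) (λ.0)
  step 2: λ.0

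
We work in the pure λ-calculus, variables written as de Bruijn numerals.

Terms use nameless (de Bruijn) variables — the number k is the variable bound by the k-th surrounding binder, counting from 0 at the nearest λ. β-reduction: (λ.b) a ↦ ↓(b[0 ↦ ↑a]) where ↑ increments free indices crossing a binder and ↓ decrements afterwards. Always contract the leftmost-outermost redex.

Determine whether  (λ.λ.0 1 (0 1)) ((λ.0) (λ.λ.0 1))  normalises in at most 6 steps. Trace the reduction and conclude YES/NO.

Answer: YES — reaches normal form λ.0 (λ.λ.0 1) (0 (λ.λ.0 1)) in 3 ≤ 6 steps

Working:
  start: (λ.λ.0 1 (0 1)) ((λ.0) (λ.λ.0 1))
  [1] λ.0 ((λ.0) (λ.λ.0 1)) (0 ((λ.0) (λ.λ.0 1)))
  [2] λ.0 (λ.λ.0 1) (0 ((λ.0) (λ.λ.0 1)))
  [3] λ.0 (λ.λ.0 1) (0 (λ.λ.0 1))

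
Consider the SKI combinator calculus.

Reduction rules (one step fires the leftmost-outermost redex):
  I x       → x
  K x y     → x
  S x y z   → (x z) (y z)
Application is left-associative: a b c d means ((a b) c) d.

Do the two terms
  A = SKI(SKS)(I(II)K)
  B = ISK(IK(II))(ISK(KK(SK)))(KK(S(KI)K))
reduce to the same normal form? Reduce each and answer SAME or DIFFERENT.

Term A:
  start: SKI(SKS)(I(II)K)
  →1  K(SKS)(I(SKS))(I(II)K)
  →2  SKS(I(II)K)
  →3  K(I(II)K)(S(I(II)K))
  →4  I(II)K
  →5  IIK
  →6  IK
  →7  K

Term B:
  start: ISK(IK(II))(ISK(KK(SK)))(KK(S(KI)K))
  →1  SK(IK(II))(ISK(KK(SK)))(KK(S(KI)K))
  →2  K(ISK(KK(SK)))(IK(II)(ISK(KK(SK))))(KK(S(KI)K))
  →3  ISK(KK(SK))(KK(S(KI)K))
  →4  SK(KK(SK))(KK(S(KI)K))
  →5  K(KK(S(KI)K))(KK(SK)(KK(S(KI)K)))
  →6  KK(S(KI)K)
  →7  K

Answer: SAME — A ⇓ K, B ⇓ K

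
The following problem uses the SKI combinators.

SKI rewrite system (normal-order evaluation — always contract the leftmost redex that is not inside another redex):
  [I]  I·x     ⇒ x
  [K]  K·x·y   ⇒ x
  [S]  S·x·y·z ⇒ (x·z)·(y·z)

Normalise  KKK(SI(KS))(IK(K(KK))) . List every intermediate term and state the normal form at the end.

  start: KKK(SI(KS))(IK(K(KK)))
  →1  K(SI(KS))(IK(K(KK)))
  →2  SI(KS)

Answer: normal form = SI(KS)  (in 2 steps)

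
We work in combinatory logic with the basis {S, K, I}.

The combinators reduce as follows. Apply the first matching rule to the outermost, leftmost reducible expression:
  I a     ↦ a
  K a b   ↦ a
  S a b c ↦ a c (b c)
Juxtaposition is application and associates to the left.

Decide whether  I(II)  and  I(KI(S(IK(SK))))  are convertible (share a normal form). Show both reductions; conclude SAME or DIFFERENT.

Answer: SAME — A ⇓ I, B ⇓ I

Working:
Term A:
  start: I(II)
  [1] II
  [2] I

Term B:
  start: I(KI(S(IK(SK))))
  [1] KI(S(IK(SK)))
  [2] I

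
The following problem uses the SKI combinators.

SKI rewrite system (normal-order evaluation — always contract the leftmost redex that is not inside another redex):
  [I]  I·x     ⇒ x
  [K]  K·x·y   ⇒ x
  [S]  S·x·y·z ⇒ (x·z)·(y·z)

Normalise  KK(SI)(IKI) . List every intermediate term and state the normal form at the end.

Answer: normal form = K(KI)  (in 2 steps)

Working:
  start: KK(SI)(IKI)
  →1  K(IKI)
  →2  K(KI)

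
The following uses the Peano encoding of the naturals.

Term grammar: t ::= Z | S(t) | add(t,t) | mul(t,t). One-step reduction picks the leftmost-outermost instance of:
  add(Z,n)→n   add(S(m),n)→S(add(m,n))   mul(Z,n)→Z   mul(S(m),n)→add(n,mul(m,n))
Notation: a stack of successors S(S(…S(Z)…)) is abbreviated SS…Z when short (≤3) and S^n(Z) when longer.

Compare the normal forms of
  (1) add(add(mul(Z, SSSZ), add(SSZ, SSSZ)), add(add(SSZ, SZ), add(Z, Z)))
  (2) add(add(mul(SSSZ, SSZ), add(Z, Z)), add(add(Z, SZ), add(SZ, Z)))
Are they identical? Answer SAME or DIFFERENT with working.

Term A:
  start: add(add(mul(Z, SSSZ), add(SSZ, SSSZ)), add(add(SSZ, SZ), add(Z, Z)))
  [1] add(add(Z, add(SSZ, SSSZ)), add(add(SSZ, SZ), add(Z, Z)))
  [2] add(add(SSZ, SSSZ), add(add(SSZ, SZ), add(Z, Z)))
  [3] add(S(add(SZ, SSSZ)), add(add(SSZ, SZ), add(Z, Z)))
  [4] S(add(add(SZ, SSSZ), add(add(SSZ, SZ), add(Z, Z))))
  [5] S(add(S(add(Z, SSSZ)), add(add(SSZ, SZ), add(Z, Z))))
  [6] S(S(add(add(Z, SSSZ), add(add(SSZ, SZ), add(Z, Z)))))
  [7] S(S(add(SSSZ, add(add(SSZ, SZ), add(Z, Z)))))
  [8] S(S(S(add(SSZ, add(add(SSZ, SZ), add(Z, Z))))))
  [9] S(S(S(S(add(SZ, add(add(SSZ, SZ), add(Z, Z)))))))
  [10] S(S(S(S(S(add(Z, add(add(SSZ, SZ), add(Z, Z))))))))
  [11] S(S(S(S(S(add(add(SSZ, SZ), add(Z, Z)))))))
  [12] S(S(S(S(S(add(S(add(SZ, SZ)), add(Z, Z)))))))
  [13] S(S(S(S(S(S(add(add(SZ, SZ), add(Z, Z))))))))
  [14] S(S(S(S(S(S(add(S(add(Z, SZ)), add(Z, Z))))))))
  [15] S(S(S(S(S(S(S(add(add(Z, SZ), add(Z, Z)))))))))
  [16] S(S(S(S(S(S(S(add(SZ, add(Z, Z)))))))))
  [17] S(S(S(S(S(S(S(S(add(Z, add(Z, Z))))))))))
  [18] S(S(S(S(S(S(S(S(add(Z, Z)))))))))
  [19] S^8(Z)

Term B:
  start: add(add(mul(SSSZ, SSZ), add(Z, Z)), add(add(Z, SZ), add(SZ, Z)))
  [1] add(add(add(SSZ, mul(SSZ, SSZ)), add(Z, Z)), add(add(Z, SZ), add(SZ, Z)))
  [2] add(add(S(add(SZ, mul(SSZ, SSZ))), add(Z, Z)), add(add(Z, SZ), add(SZ, Z)))
  [3] add(S(add(add(SZ, mul(SSZ, SSZ)), add(Z, Z))), add(add(Z, SZ), add(SZ, Z)))
  [4] S(add(add(add(SZ, mul(SSZ, SSZ)), add(Z, Z)), add(add(Z, SZ), add(SZ, Z))))
  [5] S(add(add(S(add(Z, mul(SSZ, SSZ))), add(Z, Z)), add(add(Z, SZ), add(SZ, Z))))
  [6] S(add(S(add(add(Z, mul(SSZ, SSZ)), add(Z, Z))), add(add(Z, SZ), add(SZ, Z))))
  [7] S(S(add(add(add(Z, mul(SSZ, SSZ)), add(Z, Z)), add(add(Z, SZ), add(SZ, Z)))))
  [8] S(S(add(add(mul(SSZ, SSZ), add(Z, Z)), add(add(Z, SZ), add(SZ, Z)))))
  [9] S(S(add(add(add(SSZ, mul(SZ, SSZ)), add(Z, Z)), add(add(Z, SZ), add(SZ, Z)))))
  [10] S(S(add(add(S(add(SZ, mul(SZ, SSZ))), add(Z, Z)), add(add(Z, SZ), add(SZ, Z)))))
  [11] S(S(add(S(add(add(SZ, mul(SZ, SSZ)), add(Z, Z))), add(add(Z, SZ), add(SZ, Z)))))
  [12] S(S(S(add(add(add(SZ, mul(SZ, SSZ)), add(Z, Z)), add(add(Z, SZ), add(SZ, Z))))))
  [13] S(S(S(add(add(S(add(Z, mul(SZ, SSZ))), add(Z, Z)), add(add(Z, SZ), add(SZ, Z))))))
  [14] S(S(S(add(S(add(add(Z, mul(SZ, SSZ)), add(Z, Z))), add(add(Z, SZ), add(SZ, Z))))))
  [15] S(S(S(S(add(add(add(Z, mul(SZ, SSZ)), add(Z, Z)), add(add(Z, SZ), add(SZ, Z)))))))
  [16] S(S(S(S(add(add(mul(SZ, SSZ), add(Z, Z)), add(add(Z, SZ), add(SZ, Z)))))))
  [17] S(S(S(S(add(add(add(SSZ, mul(Z, SSZ)), add(Z, Z)), add(add(Z, SZ), add(SZ, Z)))))))
  [18] S(S(S(S(add(add(S(add(SZ, mul(Z, SSZ))), add(Z, Z)), add(add(Z, SZ), add(SZ, Z)))))))
  [19] S(S(S(S(add(S(add(add(SZ, mul(Z, SSZ)), add(Z, Z))), add(add(Z, SZ), add(SZ, Z)))))))
  [20] S(S(S(S(S(add(add(add(SZ, mul(Z, SSZ)), add(Z, Z)), add(add(Z, SZ), add(SZ, Z))))))))
  [21] S(S(S(S(S(add(add(S(add(Z, mul(Z, SSZ))), add(Z, Z)), add(add(Z, SZ), add(SZ, Z))))))))
  [22] S(S(S(S(S(add(S(add(add(Z, mul(Z, SSZ)), add(Z, Z))), add(add(Z, SZ), add(SZ, Z))))))))
  [23] S(S(S(S(S(S(add(add(add(Z, mul(Z, SSZ)), add(Z, Z)), add(add(Z, SZ), add(SZ, Z)))))))))
  [24] S(S(S(S(S(S(add(add(mul(Z, SSZ), add(Z, Z)), add(add(Z, SZ), add(SZ, Z)))))))))
  [25] S(S(S(S(S(S(add(add(Z, add(Z, Z)), add(add(Z, SZ), add(SZ, Z)))))))))
  [26] S(S(S(S(S(S(add(add(Z, Z), add(add(Z, SZ), add(SZ, Z)))))))))
  [27] S(S(S(S(S(S(add(Z, add(add(Z, SZ), add(SZ, Z)))))))))
  [28] S(S(S(S(S(S(add(add(Z, SZ), add(SZ, Z))))))))
  [29] S(S(S(S(S(S(add(SZ, add(SZ, Z))))))))
  [30] S(S(S(S(S(S(S(add(Z, add(SZ, Z)))))))))
  [31] S(S(S(S(S(S(S(add(SZ, Z))))))))
  [32] S(S(S(S(S(S(S(S(add(Z, Z)))))))))
  [33] S^8(Z)

Answer: SAME — A ⇓ S^8(Z), B ⇓ S^8(Z)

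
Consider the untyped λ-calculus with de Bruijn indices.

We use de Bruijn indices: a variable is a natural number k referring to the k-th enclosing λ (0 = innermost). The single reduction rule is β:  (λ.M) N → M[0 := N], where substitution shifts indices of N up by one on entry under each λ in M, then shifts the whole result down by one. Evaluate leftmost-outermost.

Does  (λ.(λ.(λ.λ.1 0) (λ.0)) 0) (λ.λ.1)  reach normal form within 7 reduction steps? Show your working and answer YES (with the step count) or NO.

Answer: YES — reaches normal form λ.0 in 4 ≤ 7 steps

Working:
  start: (λ.(λ.(λ.λ.1 0) (λ.0)) 0) (λ.λ.1)
  →1  (λ.(λ.λ.1 0) (λ.0)) (λ.λ.1)
  →2  (λ.λ.1 0) (λ.0)
  →3  λ.(λ.0) 0
  →4  λ.0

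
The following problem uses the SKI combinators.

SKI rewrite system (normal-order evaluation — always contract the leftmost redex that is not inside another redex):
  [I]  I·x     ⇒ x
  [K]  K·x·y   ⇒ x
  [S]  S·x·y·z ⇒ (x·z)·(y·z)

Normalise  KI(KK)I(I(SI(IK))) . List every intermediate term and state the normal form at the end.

  start: KI(KK)I(I(SI(IK)))
  [1] II(I(SI(IK)))
  [2] I(I(SI(IK)))
  [3] I(SI(IK))
  [4] SI(IK)
  [5] SIK

Answer: normal form = SIK  (in 5 steps)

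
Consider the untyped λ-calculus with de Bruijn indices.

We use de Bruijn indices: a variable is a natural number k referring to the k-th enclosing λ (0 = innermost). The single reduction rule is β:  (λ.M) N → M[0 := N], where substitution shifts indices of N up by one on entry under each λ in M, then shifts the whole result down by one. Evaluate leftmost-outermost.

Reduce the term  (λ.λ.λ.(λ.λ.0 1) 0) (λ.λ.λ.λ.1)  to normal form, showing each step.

Answer: normal form = λ.λ.λ.0 1  (in 2 steps)

Working:
  start: (λ.λ.λ.(λ.λ.0 1) 0) (λ.λ.λ.λ.1)
  step 1: λ.λ.(λ.λ.0 1) 0
  step 2: λ.λ.λ.0 1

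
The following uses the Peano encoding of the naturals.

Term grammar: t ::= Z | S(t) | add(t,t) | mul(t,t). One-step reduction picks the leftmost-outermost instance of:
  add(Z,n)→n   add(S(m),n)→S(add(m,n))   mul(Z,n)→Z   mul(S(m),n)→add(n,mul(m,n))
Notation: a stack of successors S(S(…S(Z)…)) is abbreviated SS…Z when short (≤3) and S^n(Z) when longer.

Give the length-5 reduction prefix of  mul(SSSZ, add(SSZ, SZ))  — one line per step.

  start: mul(SSSZ, add(SSZ, SZ))
  step 1: add(add(SSZ, SZ), mul(SSZ, add(SSZ, SZ)))
  step 2: add(S(add(SZ, SZ)), mul(SSZ, add(SSZ, SZ)))
  step 3: S(add(add(SZ, SZ), mul(SSZ, add(SSZ, SZ))))
  step 4: S(add(S(add(Z, SZ)), mul(SSZ, add(SSZ, SZ))))
  step 5: S(S(add(add(Z, SZ), mul(SSZ, add(SSZ, SZ)))))

Answer: after 5 steps: S(S(add(add(Z, SZ), mul(SSZ, add(SSZ, SZ)))))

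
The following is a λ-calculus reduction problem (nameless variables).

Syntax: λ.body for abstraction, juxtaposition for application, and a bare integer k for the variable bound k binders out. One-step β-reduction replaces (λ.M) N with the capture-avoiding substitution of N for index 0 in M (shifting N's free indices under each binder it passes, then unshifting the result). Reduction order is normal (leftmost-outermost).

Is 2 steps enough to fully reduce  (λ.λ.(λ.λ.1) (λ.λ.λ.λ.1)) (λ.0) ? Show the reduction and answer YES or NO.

Answer: YES — reaches normal form λ.λ.λ.λ.λ.λ.1 in 2 ≤ 2 steps

Derivation:
  start: (λ.λ.(λ.λ.1) (λ.λ.λ.λ.1)) (λ.0)
  step 1: λ.(λ.λ.1) (λ.λ.λ.λ.1)
  step 2: λ.λ.λ.λ.λ.λ.1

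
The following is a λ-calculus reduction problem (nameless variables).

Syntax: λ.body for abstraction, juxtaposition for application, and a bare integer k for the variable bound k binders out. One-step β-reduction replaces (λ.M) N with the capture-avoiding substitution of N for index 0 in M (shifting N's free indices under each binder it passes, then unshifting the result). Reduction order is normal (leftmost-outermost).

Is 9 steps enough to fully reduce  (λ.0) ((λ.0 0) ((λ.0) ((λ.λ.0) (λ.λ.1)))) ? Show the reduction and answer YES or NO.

  start: (λ.0) ((λ.0 0) ((λ.0) ((λ.λ.0) (λ.λ.1))))
  [1] (λ.0 0) ((λ.0) ((λ.λ.0) (λ.λ.1)))
  [2] (λ.0) ((λ.λ.0) (λ.λ.1)) ((λ.0) ((λ.λ.0) (λ.λ.1)))
  [3] (λ.λ.0) (λ.λ.1) ((λ.0) ((λ.λ.0) (λ.λ.1)))
  [4] (λ.0) ((λ.0) ((λ.λ.0) (λ.λ.1)))
  [5] (λ.0) ((λ.λ.0) (λ.λ.1))
  [6] (λ.λ.0) (λ.λ.1)
  [7] λ.0

Answer: YES — reaches normal form λ.0 in 7 ≤ 9 steps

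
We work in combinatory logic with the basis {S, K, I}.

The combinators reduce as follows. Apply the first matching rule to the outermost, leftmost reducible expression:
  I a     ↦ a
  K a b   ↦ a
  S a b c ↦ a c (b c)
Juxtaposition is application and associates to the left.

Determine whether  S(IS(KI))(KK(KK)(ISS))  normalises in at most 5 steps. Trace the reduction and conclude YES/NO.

  start: S(IS(KI))(KK(KK)(ISS))
  step 1: S(S(KI))(KK(KK)(ISS))
  step 2: S(S(KI))(K(ISS))
  step 3: S(S(KI))(K(SS))

Answer: YES — reaches normal form S(S(KI))(K(SS)) in 3 ≤ 5 steps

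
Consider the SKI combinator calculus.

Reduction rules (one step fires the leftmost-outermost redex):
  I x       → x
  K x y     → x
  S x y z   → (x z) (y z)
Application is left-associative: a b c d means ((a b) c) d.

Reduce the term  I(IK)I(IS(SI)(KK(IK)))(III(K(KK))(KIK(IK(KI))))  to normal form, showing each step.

Answer: normal form = KK  (in 8 steps)

Derivation:
  start: I(IK)I(IS(SI)(KK(IK)))(III(K(KK))(KIK(IK(KI))))
  →1  IKI(IS(SI)(KK(IK)))(III(K(KK))(KIK(IK(KI))))
  →2  KI(IS(SI)(KK(IK)))(III(K(KK))(KIK(IK(KI))))
  →3  I(III(K(KK))(KIK(IK(KI))))
  →4  III(K(KK))(KIK(IK(KI)))
  →5  II(K(KK))(KIK(IK(KI)))
  →6  I(K(KK))(KIK(IK(KI)))
  →7  K(KK)(KIK(IK(KI)))
  →8  KK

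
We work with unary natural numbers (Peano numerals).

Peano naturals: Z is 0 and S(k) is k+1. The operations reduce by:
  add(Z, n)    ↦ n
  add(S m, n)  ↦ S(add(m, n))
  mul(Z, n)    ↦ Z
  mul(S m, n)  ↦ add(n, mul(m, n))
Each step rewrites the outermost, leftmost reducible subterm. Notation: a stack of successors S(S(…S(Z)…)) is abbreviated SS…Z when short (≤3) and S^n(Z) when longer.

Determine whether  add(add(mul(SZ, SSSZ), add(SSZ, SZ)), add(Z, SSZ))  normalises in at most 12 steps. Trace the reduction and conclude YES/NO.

Answer: NO — after 12 steps the term is S(S(S(add(add(Z, add(SSZ, SZ)), add(Z, SSZ))))), not yet normal

Derivation:
  start: add(add(mul(SZ, SSSZ), add(SSZ, SZ)), add(Z, SSZ))
  step 1: add(add(add(SSSZ, mul(Z, SSSZ)), add(SSZ, SZ)), add(Z, SSZ))
  step 2: add(add(S(add(SSZ, mul(Z, SSSZ))), add(SSZ, SZ)), add(Z, SSZ))
  step 3: add(S(add(add(SSZ, mul(Z, SSSZ)), add(SSZ, SZ))), add(Z, SSZ))
  step 4: S(add(add(add(SSZ, mul(Z, SSSZ)), add(SSZ, SZ)), add(Z, SSZ)))
  step 5: S(add(add(S(add(SZ, mul(Z, SSSZ))), add(SSZ, SZ)), add(Z, SSZ)))
  step 6: S(add(S(add(add(SZ, mul(Z, SSSZ)), add(SSZ, SZ))), add(Z, SSZ)))
  step 7: S(S(add(add(add(SZ, mul(Z, SSSZ)), add(SSZ, SZ)), add(Z, SSZ))))
  step 8: S(S(add(add(S(add(Z, mul(Z, SSSZ))), add(SSZ, SZ)), add(Z, SSZ))))
  step 9: S(S(add(S(add(add(Z, mul(Z, SSSZ)), add(SSZ, SZ))), add(Z, SSZ))))
  step 10: S(S(S(add(add(add(Z, mul(Z, SSSZ)), add(SSZ, SZ)), add(Z, SSZ)))))
  step 11: S(S(S(add(add(mul(Z, SSSZ), add(SSZ, SZ)), add(Z, SSZ)))))
  step 12: S(S(S(add(add(Z, add(SSZ, SZ)), add(Z, SSZ)))))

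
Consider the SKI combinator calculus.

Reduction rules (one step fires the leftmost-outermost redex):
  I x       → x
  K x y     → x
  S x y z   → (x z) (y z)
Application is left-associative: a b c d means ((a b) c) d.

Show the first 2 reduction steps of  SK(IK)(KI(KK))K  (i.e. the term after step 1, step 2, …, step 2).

Answer: after 2 steps: KI(KK)K

Working:
  start: SK(IK)(KI(KK))K
  →1  K(KI(KK))(IK(KI(KK)))K
  →2  KI(KK)K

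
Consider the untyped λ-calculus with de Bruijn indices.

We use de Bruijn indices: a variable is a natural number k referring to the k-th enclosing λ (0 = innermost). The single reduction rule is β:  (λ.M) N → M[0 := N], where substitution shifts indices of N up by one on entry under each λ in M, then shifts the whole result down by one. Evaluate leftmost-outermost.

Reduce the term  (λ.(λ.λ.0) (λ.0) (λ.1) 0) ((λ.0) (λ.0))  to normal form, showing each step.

  start: (λ.(λ.λ.0) (λ.0) (λ.1) 0) ((λ.0) (λ.0))
  [1] (λ.λ.0) (λ.0) (λ.(λ.0) (λ.0)) ((λ.0) (λ.0))
  [2] (λ.0) (λ.(λ.0) (λ.0)) ((λ.0) (λ.0))
  [3] (λ.(λ.0) (λ.0)) ((λ.0) (λ.0))
  [4] (λ.0) (λ.0)
  [5] λ.0

Answer: normal form = λ.0  (in 5 steps)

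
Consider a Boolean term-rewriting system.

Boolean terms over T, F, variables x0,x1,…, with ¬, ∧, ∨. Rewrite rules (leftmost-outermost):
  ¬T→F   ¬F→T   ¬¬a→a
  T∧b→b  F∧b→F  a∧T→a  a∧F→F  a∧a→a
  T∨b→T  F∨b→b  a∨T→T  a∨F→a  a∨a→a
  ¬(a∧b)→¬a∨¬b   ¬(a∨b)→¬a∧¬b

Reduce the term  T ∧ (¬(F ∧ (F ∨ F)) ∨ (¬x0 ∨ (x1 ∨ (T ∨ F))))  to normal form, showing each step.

Answer: normal form = T  (in 5 steps)

Derivation:
  start: T ∧ (¬(F ∧ (F ∨ F)) ∨ (¬x0 ∨ (x1 ∨ (T ∨ F))))
  step 1: ¬(F ∧ (F ∨ F)) ∨ (¬x0 ∨ (x1 ∨ (T ∨ F)))
  step 2: (¬F ∨ ¬(F ∨ F)) ∨ (¬x0 ∨ (x1 ∨ (T ∨ F)))
  step 3: (T ∨ ¬(F ∨ F)) ∨ (¬x0 ∨ (x1 ∨ (T ∨ F)))
  step 4: T ∨ (¬x0 ∨ (x1 ∨ (T ∨ F)))
  step 5: T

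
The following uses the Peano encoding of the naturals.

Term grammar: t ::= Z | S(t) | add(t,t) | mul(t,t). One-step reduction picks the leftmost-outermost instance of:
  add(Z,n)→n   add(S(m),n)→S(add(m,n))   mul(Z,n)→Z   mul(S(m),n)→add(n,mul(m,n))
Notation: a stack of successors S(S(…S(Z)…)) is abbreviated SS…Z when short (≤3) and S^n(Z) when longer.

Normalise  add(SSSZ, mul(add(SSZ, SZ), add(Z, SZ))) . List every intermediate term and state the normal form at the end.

Answer: normal form = S^6(Z)  (in 20 steps)

Reduction:
  start: add(SSSZ, mul(add(SSZ, SZ), add(Z, SZ)))
  [1] S(add(SSZ, mul(add(SSZ, SZ), add(Z, SZ))))
  [2] S(S(add(SZ, mul(add(SSZ, SZ), add(Z, SZ)))))
  [3] S(S(S(add(Z, mul(add(SSZ, SZ), add(Z, SZ))))))
  [4] S(S(S(mul(add(SSZ, SZ), add(Z, SZ)))))
  [5] S(S(S(mul(S(add(SZ, SZ)), add(Z, SZ)))))
  [6] S(S(S(add(add(Z, SZ), mul(add(SZ, SZ), add(Z, SZ))))))
  [7] S(S(S(add(SZ, mul(add(SZ, SZ), add(Z, SZ))))))
  [8] S(S(S(S(add(Z, mul(add(SZ, SZ), add(Z, SZ)))))))
  [9] S(S(S(S(mul(add(SZ, SZ), add(Z, SZ))))))
  [10] S(S(S(S(mul(S(add(Z, SZ)), add(Z, SZ))))))
  [11] S(S(S(S(add(add(Z, SZ), mul(add(Z, SZ), add(Z, SZ)))))))
  [12] S(S(S(S(add(SZ, mul(add(Z, SZ), add(Z, SZ)))))))
  [13] S(S(S(S(S(add(Z, mul(add(Z, SZ), add(Z, SZ))))))))
  [14] S(S(S(S(S(mul(add(Z, SZ), add(Z, SZ)))))))
  [15] S(S(S(S(S(mul(SZ, add(Z, SZ)))))))
  [16] S(S(S(S(S(add(add(Z, SZ), mul(Z, add(Z, SZ))))))))
  [17] S(S(S(S(S(add(SZ, mul(Z, add(Z, SZ))))))))
  [18] S(S(S(S(S(S(add(Z, mul(Z, add(Z, SZ)))))))))
  [19] S(S(S(S(S(S(mul(Z, add(Z, SZ))))))))
  [20] S^6(Z)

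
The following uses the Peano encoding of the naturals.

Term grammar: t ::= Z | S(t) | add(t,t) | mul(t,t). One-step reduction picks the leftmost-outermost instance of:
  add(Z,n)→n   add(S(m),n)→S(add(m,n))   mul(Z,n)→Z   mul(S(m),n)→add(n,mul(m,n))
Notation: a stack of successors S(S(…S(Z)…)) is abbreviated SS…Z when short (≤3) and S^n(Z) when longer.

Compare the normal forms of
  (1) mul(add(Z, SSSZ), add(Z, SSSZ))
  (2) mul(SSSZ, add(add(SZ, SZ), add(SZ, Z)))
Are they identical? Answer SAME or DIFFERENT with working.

Answer: SAME — A ⇓ S^9(Z), B ⇓ S^9(Z)

Reduction:
Term A:
  start: mul(add(Z, SSSZ), add(Z, SSSZ))
  →1  mul(SSSZ, add(Z, SSSZ))
  →2  add(add(Z, SSSZ), mul(SSZ, add(Z, SSSZ)))
  →3  add(SSSZ, mul(SSZ, add(Z, SSSZ)))
  →4  S(add(SSZ, mul(SSZ, add(Z, SSSZ))))
  →5  S(S(add(SZ, mul(SSZ, add(Z, SSSZ)))))
  →6  S(S(S(add(Z, mul(SSZ, add(Z, SSSZ))))))
  →7  S(S(S(mul(SSZ, add(Z, SSSZ)))))
  →8  S(S(S(add(add(Z, SSSZ), mul(SZ, add(Z, SSSZ))))))
  →9  S(S(S(add(SSSZ, mul(SZ, add(Z, SSSZ))))))
  →10  S(S(S(S(add(SSZ, mul(SZ, add(Z, SSSZ)))))))
  →11  S(S(S(S(S(add(SZ, mul(SZ, add(Z, SSSZ))))))))
  →12  S(S(S(S(S(S(add(Z, mul(SZ, add(Z, SSSZ)))))))))
  →13  S(S(S(S(S(S(mul(SZ, add(Z, SSSZ))))))))
  →14  S(S(S(S(S(S(add(add(Z, SSSZ), mul(Z, add(Z, SSSZ)))))))))
  →15  S(S(S(S(S(S(add(SSSZ, mul(Z, add(Z, SSSZ)))))))))
  →16  S(S(S(S(S(S(S(add(SSZ, mul(Z, add(Z, SSSZ))))))))))
  →17  S(S(S(S(S(S(S(S(add(SZ, mul(Z, add(Z, SSSZ)))))))))))
  →18  S(S(S(S(S(S(S(S(S(add(Z, mul(Z, add(Z, SSSZ))))))))))))
  →19  S(S(S(S(S(S(S(S(S(mul(Z, add(Z, SSSZ)))))))))))
  →20  S^9(Z)

Term B:
  start: mul(SSSZ, add(add(SZ, SZ), add(SZ, Z)))
  →1  add(add(add(SZ, SZ), add(SZ, Z)), mul(SSZ, add(add(SZ, SZ), add(SZ, Z))))
  →2  add(add(S(add(Z, SZ)), add(SZ, Z)), mul(SSZ, add(add(SZ, SZ), add(SZ, Z))))
  →3  add(S(add(add(Z, SZ), add(SZ, Z))), mul(SSZ, add(add(SZ, SZ), add(SZ, Z))))
  →4  S(add(add(add(Z, SZ), add(SZ, Z)), mul(SSZ, add(add(SZ, SZ), add(SZ, Z)))))
  →5  S(add(add(SZ, add(SZ, Z)), mul(SSZ, add(add(SZ, SZ), add(SZ, Z)))))
  →6  S(add(S(add(Z, add(SZ, Z))), mul(SSZ, add(add(SZ, SZ), add(SZ, Z)))))
  →7  S(S(add(add(Z, add(SZ, Z)), mul(SSZ, add(add(SZ, SZ), add(SZ, Z))))))
  →8  S(S(add(add(SZ, Z), mul(SSZ, add(add(SZ, SZ), add(SZ, Z))))))
  →9  S(S(add(S(add(Z, Z)), mul(SSZ, add(add(SZ, SZ), add(SZ, Z))))))
  →10  S(S(S(add(add(Z, Z), mul(SSZ, add(add(SZ, SZ), add(SZ, Z)))))))
  →11  S(S(S(add(Z, mul(SSZ, add(add(SZ, SZ), add(SZ, Z)))))))
  →12  S(S(S(mul(SSZ, add(add(SZ, SZ), add(SZ, Z))))))
  →13  S(S(S(add(add(add(SZ, SZ), add(SZ, Z)), mul(SZ, add(add(SZ, SZ), add(SZ, Z)))))))
  →14  S(S(S(add(add(S(add(Z, SZ)), add(SZ, Z)), mul(SZ, add(add(SZ, SZ), add(SZ, Z)))))))
  →15  S(S(S(add(S(add(add(Z, SZ), add(SZ, Z))), mul(SZ, add(add(SZ, SZ), add(SZ, Z)))))))
  →16  S(S(S(S(add(add(add(Z, SZ), add(SZ, Z)), mul(SZ, add(add(SZ, SZ), add(SZ, Z))))))))
  →17  S(S(S(S(add(add(SZ, add(SZ, Z)), mul(SZ, add(add(SZ, SZ), add(SZ, Z))))))))
  →18  S(S(S(S(add(S(add(Z, add(SZ, Z))), mul(SZ, add(add(SZ, SZ), add(SZ, Z))))))))
  →19  S(S(S(S(S(add(add(Z, add(SZ, Z)), mul(SZ, add(add(SZ, SZ), add(SZ, Z)))))))))
  →20  S(S(S(S(S(add(add(SZ, Z), mul(SZ, add(add(SZ, SZ), add(SZ, Z)))))))))
  →21  S(S(S(S(S(add(S(add(Z, Z)), mul(SZ, add(add(SZ, SZ), add(SZ, Z)))))))))
  →22  S(S(S(S(S(S(add(add(Z, Z), mul(SZ, add(add(SZ, SZ), add(SZ, Z))))))))))
  →23  S(S(S(S(S(S(add(Z, mul(SZ, add(add(SZ, SZ), add(SZ, Z))))))))))
  →24  S(S(S(S(S(S(mul(SZ, add(add(SZ, SZ), add(SZ, Z)))))))))
  →25  S(S(S(S(S(S(add(add(add(SZ, SZ), add(SZ, Z)), mul(Z, add(add(SZ, SZ), add(SZ, Z))))))))))
  →26  S(S(S(S(S(S(add(add(S(add(Z, SZ)), add(SZ, Z)), mul(Z, add(add(SZ, SZ), add(SZ, Z))))))))))
  →27  S(S(S(S(S(S(add(S(add(add(Z, SZ), add(SZ, Z))), mul(Z, add(add(SZ, SZ), add(SZ, Z))))))))))
  →28  S(S(S(S(S(S(S(add(add(add(Z, SZ), add(SZ, Z)), mul(Z, add(add(SZ, SZ), add(SZ, Z)))))))))))
  →29  S(S(S(S(S(S(S(add(add(SZ, add(SZ, Z)), mul(Z, add(add(SZ, SZ), add(SZ, Z)))))))))))
  →30  S(S(S(S(S(S(S(add(S(add(Z, add(SZ, Z))), mul(Z, add(add(SZ, SZ), add(SZ, Z)))))))))))
  →31  S(S(S(S(S(S(S(S(add(add(Z, add(SZ, Z)), mul(Z, add(add(SZ, SZ), add(SZ, Z))))))))))))
  →32  S(S(S(S(S(S(S(S(add(add(SZ, Z), mul(Z, add(add(SZ, SZ), add(SZ, Z))))))))))))
  →33  S(S(S(S(S(S(S(S(add(S(add(Z, Z)), mul(Z, add(add(SZ, SZ), add(SZ, Z))))))))))))
  →34  S(S(S(S(S(S(S(S(S(add(add(Z, Z), mul(Z, add(add(SZ, SZ), add(SZ, Z)))))))))))))
  →35  S(S(S(S(S(S(S(S(S(add(Z, mul(Z, add(add(SZ, SZ), add(SZ, Z)))))))))))))
  →36  S(S(S(S(S(S(S(S(S(mul(Z, add(add(SZ, SZ), add(SZ, Z))))))))))))
  →37  S^9(Z)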